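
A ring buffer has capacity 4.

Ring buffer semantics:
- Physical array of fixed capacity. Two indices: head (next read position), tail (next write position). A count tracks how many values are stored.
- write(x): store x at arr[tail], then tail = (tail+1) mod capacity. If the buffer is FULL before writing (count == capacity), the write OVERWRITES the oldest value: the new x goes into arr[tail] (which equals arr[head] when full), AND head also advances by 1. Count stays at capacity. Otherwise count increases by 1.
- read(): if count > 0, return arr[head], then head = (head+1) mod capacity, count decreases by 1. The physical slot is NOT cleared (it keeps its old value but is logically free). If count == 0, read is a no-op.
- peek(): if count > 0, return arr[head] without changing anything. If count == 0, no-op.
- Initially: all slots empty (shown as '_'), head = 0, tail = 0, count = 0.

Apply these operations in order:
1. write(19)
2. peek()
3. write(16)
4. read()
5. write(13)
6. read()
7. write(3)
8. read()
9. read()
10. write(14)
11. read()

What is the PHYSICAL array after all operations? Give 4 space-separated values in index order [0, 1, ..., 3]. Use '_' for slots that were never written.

Answer: 14 16 13 3

Derivation:
After op 1 (write(19)): arr=[19 _ _ _] head=0 tail=1 count=1
After op 2 (peek()): arr=[19 _ _ _] head=0 tail=1 count=1
After op 3 (write(16)): arr=[19 16 _ _] head=0 tail=2 count=2
After op 4 (read()): arr=[19 16 _ _] head=1 tail=2 count=1
After op 5 (write(13)): arr=[19 16 13 _] head=1 tail=3 count=2
After op 6 (read()): arr=[19 16 13 _] head=2 tail=3 count=1
After op 7 (write(3)): arr=[19 16 13 3] head=2 tail=0 count=2
After op 8 (read()): arr=[19 16 13 3] head=3 tail=0 count=1
After op 9 (read()): arr=[19 16 13 3] head=0 tail=0 count=0
After op 10 (write(14)): arr=[14 16 13 3] head=0 tail=1 count=1
After op 11 (read()): arr=[14 16 13 3] head=1 tail=1 count=0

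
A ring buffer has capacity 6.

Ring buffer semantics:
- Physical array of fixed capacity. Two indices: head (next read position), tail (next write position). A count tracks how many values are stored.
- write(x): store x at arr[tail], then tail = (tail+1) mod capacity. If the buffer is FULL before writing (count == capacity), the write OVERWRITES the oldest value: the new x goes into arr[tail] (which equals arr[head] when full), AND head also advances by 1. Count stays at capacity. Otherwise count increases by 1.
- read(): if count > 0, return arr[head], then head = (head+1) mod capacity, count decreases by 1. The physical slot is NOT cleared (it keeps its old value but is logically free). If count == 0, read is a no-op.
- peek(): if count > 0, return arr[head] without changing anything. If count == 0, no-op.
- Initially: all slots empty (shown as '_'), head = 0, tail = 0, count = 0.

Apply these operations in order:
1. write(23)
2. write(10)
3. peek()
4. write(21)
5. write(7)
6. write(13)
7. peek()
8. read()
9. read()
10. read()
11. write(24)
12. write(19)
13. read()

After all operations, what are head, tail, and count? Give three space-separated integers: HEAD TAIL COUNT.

After op 1 (write(23)): arr=[23 _ _ _ _ _] head=0 tail=1 count=1
After op 2 (write(10)): arr=[23 10 _ _ _ _] head=0 tail=2 count=2
After op 3 (peek()): arr=[23 10 _ _ _ _] head=0 tail=2 count=2
After op 4 (write(21)): arr=[23 10 21 _ _ _] head=0 tail=3 count=3
After op 5 (write(7)): arr=[23 10 21 7 _ _] head=0 tail=4 count=4
After op 6 (write(13)): arr=[23 10 21 7 13 _] head=0 tail=5 count=5
After op 7 (peek()): arr=[23 10 21 7 13 _] head=0 tail=5 count=5
After op 8 (read()): arr=[23 10 21 7 13 _] head=1 tail=5 count=4
After op 9 (read()): arr=[23 10 21 7 13 _] head=2 tail=5 count=3
After op 10 (read()): arr=[23 10 21 7 13 _] head=3 tail=5 count=2
After op 11 (write(24)): arr=[23 10 21 7 13 24] head=3 tail=0 count=3
After op 12 (write(19)): arr=[19 10 21 7 13 24] head=3 tail=1 count=4
After op 13 (read()): arr=[19 10 21 7 13 24] head=4 tail=1 count=3

Answer: 4 1 3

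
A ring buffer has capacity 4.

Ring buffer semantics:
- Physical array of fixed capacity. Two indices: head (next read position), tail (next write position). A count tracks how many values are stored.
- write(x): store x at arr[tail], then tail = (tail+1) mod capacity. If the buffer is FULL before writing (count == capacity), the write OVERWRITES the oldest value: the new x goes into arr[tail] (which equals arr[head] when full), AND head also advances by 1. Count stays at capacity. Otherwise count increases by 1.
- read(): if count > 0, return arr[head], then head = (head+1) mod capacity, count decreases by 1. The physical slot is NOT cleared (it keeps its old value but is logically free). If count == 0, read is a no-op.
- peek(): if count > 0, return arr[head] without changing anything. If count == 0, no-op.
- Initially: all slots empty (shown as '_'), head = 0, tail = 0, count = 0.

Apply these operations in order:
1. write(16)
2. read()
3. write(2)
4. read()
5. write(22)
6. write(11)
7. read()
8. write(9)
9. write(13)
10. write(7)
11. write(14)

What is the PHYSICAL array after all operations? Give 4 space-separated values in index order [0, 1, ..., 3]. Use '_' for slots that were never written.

After op 1 (write(16)): arr=[16 _ _ _] head=0 tail=1 count=1
After op 2 (read()): arr=[16 _ _ _] head=1 tail=1 count=0
After op 3 (write(2)): arr=[16 2 _ _] head=1 tail=2 count=1
After op 4 (read()): arr=[16 2 _ _] head=2 tail=2 count=0
After op 5 (write(22)): arr=[16 2 22 _] head=2 tail=3 count=1
After op 6 (write(11)): arr=[16 2 22 11] head=2 tail=0 count=2
After op 7 (read()): arr=[16 2 22 11] head=3 tail=0 count=1
After op 8 (write(9)): arr=[9 2 22 11] head=3 tail=1 count=2
After op 9 (write(13)): arr=[9 13 22 11] head=3 tail=2 count=3
After op 10 (write(7)): arr=[9 13 7 11] head=3 tail=3 count=4
After op 11 (write(14)): arr=[9 13 7 14] head=0 tail=0 count=4

Answer: 9 13 7 14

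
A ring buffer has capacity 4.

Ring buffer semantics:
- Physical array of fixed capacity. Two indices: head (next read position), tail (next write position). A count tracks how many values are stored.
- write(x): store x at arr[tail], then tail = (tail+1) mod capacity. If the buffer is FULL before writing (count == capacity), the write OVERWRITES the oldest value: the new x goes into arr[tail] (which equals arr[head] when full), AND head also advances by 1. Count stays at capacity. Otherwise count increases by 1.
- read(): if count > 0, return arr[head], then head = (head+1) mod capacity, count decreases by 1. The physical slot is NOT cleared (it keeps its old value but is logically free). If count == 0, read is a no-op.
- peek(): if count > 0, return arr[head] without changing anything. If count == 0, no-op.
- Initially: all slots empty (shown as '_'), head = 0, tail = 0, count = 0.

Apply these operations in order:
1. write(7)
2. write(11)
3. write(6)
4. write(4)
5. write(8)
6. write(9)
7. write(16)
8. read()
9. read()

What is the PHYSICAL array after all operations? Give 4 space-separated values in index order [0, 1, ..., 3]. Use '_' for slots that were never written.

After op 1 (write(7)): arr=[7 _ _ _] head=0 tail=1 count=1
After op 2 (write(11)): arr=[7 11 _ _] head=0 tail=2 count=2
After op 3 (write(6)): arr=[7 11 6 _] head=0 tail=3 count=3
After op 4 (write(4)): arr=[7 11 6 4] head=0 tail=0 count=4
After op 5 (write(8)): arr=[8 11 6 4] head=1 tail=1 count=4
After op 6 (write(9)): arr=[8 9 6 4] head=2 tail=2 count=4
After op 7 (write(16)): arr=[8 9 16 4] head=3 tail=3 count=4
After op 8 (read()): arr=[8 9 16 4] head=0 tail=3 count=3
After op 9 (read()): arr=[8 9 16 4] head=1 tail=3 count=2

Answer: 8 9 16 4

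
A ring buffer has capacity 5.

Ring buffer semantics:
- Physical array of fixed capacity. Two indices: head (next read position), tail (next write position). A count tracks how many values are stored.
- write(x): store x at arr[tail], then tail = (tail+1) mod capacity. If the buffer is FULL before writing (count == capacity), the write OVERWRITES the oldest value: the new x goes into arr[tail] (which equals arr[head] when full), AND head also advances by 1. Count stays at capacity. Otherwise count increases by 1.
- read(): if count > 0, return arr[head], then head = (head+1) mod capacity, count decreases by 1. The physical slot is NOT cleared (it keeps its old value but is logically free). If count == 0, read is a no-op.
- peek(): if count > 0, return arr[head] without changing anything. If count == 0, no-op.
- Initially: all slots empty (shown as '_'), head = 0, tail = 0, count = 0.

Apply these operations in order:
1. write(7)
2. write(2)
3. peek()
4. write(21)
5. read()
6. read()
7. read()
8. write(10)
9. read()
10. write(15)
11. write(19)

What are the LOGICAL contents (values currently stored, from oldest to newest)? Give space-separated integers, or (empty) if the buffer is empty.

After op 1 (write(7)): arr=[7 _ _ _ _] head=0 tail=1 count=1
After op 2 (write(2)): arr=[7 2 _ _ _] head=0 tail=2 count=2
After op 3 (peek()): arr=[7 2 _ _ _] head=0 tail=2 count=2
After op 4 (write(21)): arr=[7 2 21 _ _] head=0 tail=3 count=3
After op 5 (read()): arr=[7 2 21 _ _] head=1 tail=3 count=2
After op 6 (read()): arr=[7 2 21 _ _] head=2 tail=3 count=1
After op 7 (read()): arr=[7 2 21 _ _] head=3 tail=3 count=0
After op 8 (write(10)): arr=[7 2 21 10 _] head=3 tail=4 count=1
After op 9 (read()): arr=[7 2 21 10 _] head=4 tail=4 count=0
After op 10 (write(15)): arr=[7 2 21 10 15] head=4 tail=0 count=1
After op 11 (write(19)): arr=[19 2 21 10 15] head=4 tail=1 count=2

Answer: 15 19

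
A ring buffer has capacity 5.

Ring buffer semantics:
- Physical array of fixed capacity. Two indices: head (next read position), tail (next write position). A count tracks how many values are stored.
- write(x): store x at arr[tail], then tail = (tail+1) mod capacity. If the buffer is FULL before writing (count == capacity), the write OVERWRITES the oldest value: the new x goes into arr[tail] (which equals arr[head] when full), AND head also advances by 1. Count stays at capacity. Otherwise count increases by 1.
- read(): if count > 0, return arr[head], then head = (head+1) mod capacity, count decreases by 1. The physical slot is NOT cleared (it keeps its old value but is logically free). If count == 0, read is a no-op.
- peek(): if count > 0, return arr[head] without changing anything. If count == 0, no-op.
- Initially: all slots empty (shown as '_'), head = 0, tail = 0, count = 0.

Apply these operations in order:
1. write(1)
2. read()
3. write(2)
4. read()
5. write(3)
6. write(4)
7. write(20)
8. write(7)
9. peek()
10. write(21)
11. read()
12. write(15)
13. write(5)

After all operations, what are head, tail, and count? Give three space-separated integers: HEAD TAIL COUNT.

After op 1 (write(1)): arr=[1 _ _ _ _] head=0 tail=1 count=1
After op 2 (read()): arr=[1 _ _ _ _] head=1 tail=1 count=0
After op 3 (write(2)): arr=[1 2 _ _ _] head=1 tail=2 count=1
After op 4 (read()): arr=[1 2 _ _ _] head=2 tail=2 count=0
After op 5 (write(3)): arr=[1 2 3 _ _] head=2 tail=3 count=1
After op 6 (write(4)): arr=[1 2 3 4 _] head=2 tail=4 count=2
After op 7 (write(20)): arr=[1 2 3 4 20] head=2 tail=0 count=3
After op 8 (write(7)): arr=[7 2 3 4 20] head=2 tail=1 count=4
After op 9 (peek()): arr=[7 2 3 4 20] head=2 tail=1 count=4
After op 10 (write(21)): arr=[7 21 3 4 20] head=2 tail=2 count=5
After op 11 (read()): arr=[7 21 3 4 20] head=3 tail=2 count=4
After op 12 (write(15)): arr=[7 21 15 4 20] head=3 tail=3 count=5
After op 13 (write(5)): arr=[7 21 15 5 20] head=4 tail=4 count=5

Answer: 4 4 5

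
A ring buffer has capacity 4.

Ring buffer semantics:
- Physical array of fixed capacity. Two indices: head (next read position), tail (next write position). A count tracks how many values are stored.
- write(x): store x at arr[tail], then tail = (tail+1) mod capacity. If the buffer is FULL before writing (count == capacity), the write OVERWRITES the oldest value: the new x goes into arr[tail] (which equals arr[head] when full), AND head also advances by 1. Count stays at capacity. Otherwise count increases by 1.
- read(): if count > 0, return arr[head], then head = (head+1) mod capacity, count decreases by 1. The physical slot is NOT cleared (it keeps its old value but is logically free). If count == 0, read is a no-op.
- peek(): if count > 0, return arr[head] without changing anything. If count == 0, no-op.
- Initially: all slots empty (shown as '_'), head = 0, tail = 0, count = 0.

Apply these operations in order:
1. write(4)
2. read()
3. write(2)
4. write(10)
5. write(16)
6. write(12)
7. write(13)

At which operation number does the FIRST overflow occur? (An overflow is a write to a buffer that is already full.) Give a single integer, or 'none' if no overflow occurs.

Answer: 7

Derivation:
After op 1 (write(4)): arr=[4 _ _ _] head=0 tail=1 count=1
After op 2 (read()): arr=[4 _ _ _] head=1 tail=1 count=0
After op 3 (write(2)): arr=[4 2 _ _] head=1 tail=2 count=1
After op 4 (write(10)): arr=[4 2 10 _] head=1 tail=3 count=2
After op 5 (write(16)): arr=[4 2 10 16] head=1 tail=0 count=3
After op 6 (write(12)): arr=[12 2 10 16] head=1 tail=1 count=4
After op 7 (write(13)): arr=[12 13 10 16] head=2 tail=2 count=4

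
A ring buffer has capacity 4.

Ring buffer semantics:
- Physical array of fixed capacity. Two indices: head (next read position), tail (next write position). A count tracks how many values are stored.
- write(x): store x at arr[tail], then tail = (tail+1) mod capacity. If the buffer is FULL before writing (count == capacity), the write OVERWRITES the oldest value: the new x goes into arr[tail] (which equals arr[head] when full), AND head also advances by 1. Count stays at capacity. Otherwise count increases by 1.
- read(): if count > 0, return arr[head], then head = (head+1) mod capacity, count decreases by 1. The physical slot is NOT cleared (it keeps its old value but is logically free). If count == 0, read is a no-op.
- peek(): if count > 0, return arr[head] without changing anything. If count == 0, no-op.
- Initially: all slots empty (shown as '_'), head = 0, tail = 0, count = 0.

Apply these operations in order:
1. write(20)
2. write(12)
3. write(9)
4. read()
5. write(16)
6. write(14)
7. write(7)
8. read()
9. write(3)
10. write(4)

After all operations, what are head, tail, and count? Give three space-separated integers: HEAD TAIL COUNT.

After op 1 (write(20)): arr=[20 _ _ _] head=0 tail=1 count=1
After op 2 (write(12)): arr=[20 12 _ _] head=0 tail=2 count=2
After op 3 (write(9)): arr=[20 12 9 _] head=0 tail=3 count=3
After op 4 (read()): arr=[20 12 9 _] head=1 tail=3 count=2
After op 5 (write(16)): arr=[20 12 9 16] head=1 tail=0 count=3
After op 6 (write(14)): arr=[14 12 9 16] head=1 tail=1 count=4
After op 7 (write(7)): arr=[14 7 9 16] head=2 tail=2 count=4
After op 8 (read()): arr=[14 7 9 16] head=3 tail=2 count=3
After op 9 (write(3)): arr=[14 7 3 16] head=3 tail=3 count=4
After op 10 (write(4)): arr=[14 7 3 4] head=0 tail=0 count=4

Answer: 0 0 4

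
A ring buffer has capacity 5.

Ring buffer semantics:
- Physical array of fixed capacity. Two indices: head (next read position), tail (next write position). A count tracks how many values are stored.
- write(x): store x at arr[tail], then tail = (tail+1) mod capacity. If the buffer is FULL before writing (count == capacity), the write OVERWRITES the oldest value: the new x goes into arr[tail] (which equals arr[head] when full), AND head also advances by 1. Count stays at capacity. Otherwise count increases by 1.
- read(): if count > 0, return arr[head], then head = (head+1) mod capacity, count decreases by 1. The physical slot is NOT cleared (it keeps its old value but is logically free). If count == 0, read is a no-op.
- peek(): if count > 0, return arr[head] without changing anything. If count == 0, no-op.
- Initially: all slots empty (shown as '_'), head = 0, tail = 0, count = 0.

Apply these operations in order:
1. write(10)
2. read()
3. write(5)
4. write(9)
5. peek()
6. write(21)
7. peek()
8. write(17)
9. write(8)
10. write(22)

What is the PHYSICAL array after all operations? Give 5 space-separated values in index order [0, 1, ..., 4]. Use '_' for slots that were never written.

After op 1 (write(10)): arr=[10 _ _ _ _] head=0 tail=1 count=1
After op 2 (read()): arr=[10 _ _ _ _] head=1 tail=1 count=0
After op 3 (write(5)): arr=[10 5 _ _ _] head=1 tail=2 count=1
After op 4 (write(9)): arr=[10 5 9 _ _] head=1 tail=3 count=2
After op 5 (peek()): arr=[10 5 9 _ _] head=1 tail=3 count=2
After op 6 (write(21)): arr=[10 5 9 21 _] head=1 tail=4 count=3
After op 7 (peek()): arr=[10 5 9 21 _] head=1 tail=4 count=3
After op 8 (write(17)): arr=[10 5 9 21 17] head=1 tail=0 count=4
After op 9 (write(8)): arr=[8 5 9 21 17] head=1 tail=1 count=5
After op 10 (write(22)): arr=[8 22 9 21 17] head=2 tail=2 count=5

Answer: 8 22 9 21 17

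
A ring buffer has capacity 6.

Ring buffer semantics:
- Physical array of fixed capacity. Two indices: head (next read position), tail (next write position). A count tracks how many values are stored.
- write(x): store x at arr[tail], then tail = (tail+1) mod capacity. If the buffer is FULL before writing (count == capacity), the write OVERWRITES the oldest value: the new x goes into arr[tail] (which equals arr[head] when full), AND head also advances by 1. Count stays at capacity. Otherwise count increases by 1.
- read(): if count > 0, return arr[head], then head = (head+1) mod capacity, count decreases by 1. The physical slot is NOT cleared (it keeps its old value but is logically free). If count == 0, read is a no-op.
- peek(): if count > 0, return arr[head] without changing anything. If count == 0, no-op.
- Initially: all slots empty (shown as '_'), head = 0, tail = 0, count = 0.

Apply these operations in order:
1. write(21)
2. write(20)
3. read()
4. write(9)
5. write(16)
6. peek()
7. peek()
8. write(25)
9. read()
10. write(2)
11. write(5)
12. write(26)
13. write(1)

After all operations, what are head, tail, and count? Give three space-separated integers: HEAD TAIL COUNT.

Answer: 3 3 6

Derivation:
After op 1 (write(21)): arr=[21 _ _ _ _ _] head=0 tail=1 count=1
After op 2 (write(20)): arr=[21 20 _ _ _ _] head=0 tail=2 count=2
After op 3 (read()): arr=[21 20 _ _ _ _] head=1 tail=2 count=1
After op 4 (write(9)): arr=[21 20 9 _ _ _] head=1 tail=3 count=2
After op 5 (write(16)): arr=[21 20 9 16 _ _] head=1 tail=4 count=3
After op 6 (peek()): arr=[21 20 9 16 _ _] head=1 tail=4 count=3
After op 7 (peek()): arr=[21 20 9 16 _ _] head=1 tail=4 count=3
After op 8 (write(25)): arr=[21 20 9 16 25 _] head=1 tail=5 count=4
After op 9 (read()): arr=[21 20 9 16 25 _] head=2 tail=5 count=3
After op 10 (write(2)): arr=[21 20 9 16 25 2] head=2 tail=0 count=4
After op 11 (write(5)): arr=[5 20 9 16 25 2] head=2 tail=1 count=5
After op 12 (write(26)): arr=[5 26 9 16 25 2] head=2 tail=2 count=6
After op 13 (write(1)): arr=[5 26 1 16 25 2] head=3 tail=3 count=6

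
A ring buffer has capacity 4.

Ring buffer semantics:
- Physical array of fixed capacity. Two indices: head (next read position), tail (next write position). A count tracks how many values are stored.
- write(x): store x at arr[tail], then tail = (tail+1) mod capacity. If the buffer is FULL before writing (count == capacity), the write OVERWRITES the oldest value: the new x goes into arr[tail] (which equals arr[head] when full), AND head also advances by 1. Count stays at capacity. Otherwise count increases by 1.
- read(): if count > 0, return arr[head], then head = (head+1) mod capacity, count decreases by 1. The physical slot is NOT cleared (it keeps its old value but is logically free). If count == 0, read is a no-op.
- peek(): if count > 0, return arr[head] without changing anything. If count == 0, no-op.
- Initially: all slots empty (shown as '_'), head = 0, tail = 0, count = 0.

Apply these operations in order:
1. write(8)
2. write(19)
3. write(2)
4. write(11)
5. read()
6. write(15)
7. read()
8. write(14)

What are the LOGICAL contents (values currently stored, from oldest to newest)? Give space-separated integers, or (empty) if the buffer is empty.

Answer: 2 11 15 14

Derivation:
After op 1 (write(8)): arr=[8 _ _ _] head=0 tail=1 count=1
After op 2 (write(19)): arr=[8 19 _ _] head=0 tail=2 count=2
After op 3 (write(2)): arr=[8 19 2 _] head=0 tail=3 count=3
After op 4 (write(11)): arr=[8 19 2 11] head=0 tail=0 count=4
After op 5 (read()): arr=[8 19 2 11] head=1 tail=0 count=3
After op 6 (write(15)): arr=[15 19 2 11] head=1 tail=1 count=4
After op 7 (read()): arr=[15 19 2 11] head=2 tail=1 count=3
After op 8 (write(14)): arr=[15 14 2 11] head=2 tail=2 count=4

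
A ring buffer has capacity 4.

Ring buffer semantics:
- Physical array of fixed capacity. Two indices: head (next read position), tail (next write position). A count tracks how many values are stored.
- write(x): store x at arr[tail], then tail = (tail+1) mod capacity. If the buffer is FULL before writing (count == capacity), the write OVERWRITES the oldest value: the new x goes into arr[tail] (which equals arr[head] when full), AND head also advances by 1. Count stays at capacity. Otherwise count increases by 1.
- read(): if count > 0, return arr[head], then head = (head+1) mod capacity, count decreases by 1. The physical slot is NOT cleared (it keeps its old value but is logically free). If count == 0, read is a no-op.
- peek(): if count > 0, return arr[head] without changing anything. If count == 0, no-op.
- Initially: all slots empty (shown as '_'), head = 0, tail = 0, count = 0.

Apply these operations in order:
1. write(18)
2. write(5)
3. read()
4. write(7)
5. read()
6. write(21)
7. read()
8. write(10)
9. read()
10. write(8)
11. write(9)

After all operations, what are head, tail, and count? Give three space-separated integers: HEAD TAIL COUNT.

Answer: 0 3 3

Derivation:
After op 1 (write(18)): arr=[18 _ _ _] head=0 tail=1 count=1
After op 2 (write(5)): arr=[18 5 _ _] head=0 tail=2 count=2
After op 3 (read()): arr=[18 5 _ _] head=1 tail=2 count=1
After op 4 (write(7)): arr=[18 5 7 _] head=1 tail=3 count=2
After op 5 (read()): arr=[18 5 7 _] head=2 tail=3 count=1
After op 6 (write(21)): arr=[18 5 7 21] head=2 tail=0 count=2
After op 7 (read()): arr=[18 5 7 21] head=3 tail=0 count=1
After op 8 (write(10)): arr=[10 5 7 21] head=3 tail=1 count=2
After op 9 (read()): arr=[10 5 7 21] head=0 tail=1 count=1
After op 10 (write(8)): arr=[10 8 7 21] head=0 tail=2 count=2
After op 11 (write(9)): arr=[10 8 9 21] head=0 tail=3 count=3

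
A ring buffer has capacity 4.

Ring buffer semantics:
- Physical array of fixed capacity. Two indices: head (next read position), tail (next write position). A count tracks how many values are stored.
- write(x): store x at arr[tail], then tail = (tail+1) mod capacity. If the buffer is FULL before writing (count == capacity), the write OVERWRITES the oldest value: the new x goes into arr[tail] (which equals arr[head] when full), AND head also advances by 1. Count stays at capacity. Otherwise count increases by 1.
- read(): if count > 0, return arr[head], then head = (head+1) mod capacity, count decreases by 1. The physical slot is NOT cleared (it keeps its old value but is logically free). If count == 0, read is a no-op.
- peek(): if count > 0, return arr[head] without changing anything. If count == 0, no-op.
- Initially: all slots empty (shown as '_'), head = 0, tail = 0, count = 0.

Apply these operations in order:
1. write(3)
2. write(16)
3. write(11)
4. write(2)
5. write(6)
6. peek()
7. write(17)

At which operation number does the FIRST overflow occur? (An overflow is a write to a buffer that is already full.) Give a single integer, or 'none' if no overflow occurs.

After op 1 (write(3)): arr=[3 _ _ _] head=0 tail=1 count=1
After op 2 (write(16)): arr=[3 16 _ _] head=0 tail=2 count=2
After op 3 (write(11)): arr=[3 16 11 _] head=0 tail=3 count=3
After op 4 (write(2)): arr=[3 16 11 2] head=0 tail=0 count=4
After op 5 (write(6)): arr=[6 16 11 2] head=1 tail=1 count=4
After op 6 (peek()): arr=[6 16 11 2] head=1 tail=1 count=4
After op 7 (write(17)): arr=[6 17 11 2] head=2 tail=2 count=4

Answer: 5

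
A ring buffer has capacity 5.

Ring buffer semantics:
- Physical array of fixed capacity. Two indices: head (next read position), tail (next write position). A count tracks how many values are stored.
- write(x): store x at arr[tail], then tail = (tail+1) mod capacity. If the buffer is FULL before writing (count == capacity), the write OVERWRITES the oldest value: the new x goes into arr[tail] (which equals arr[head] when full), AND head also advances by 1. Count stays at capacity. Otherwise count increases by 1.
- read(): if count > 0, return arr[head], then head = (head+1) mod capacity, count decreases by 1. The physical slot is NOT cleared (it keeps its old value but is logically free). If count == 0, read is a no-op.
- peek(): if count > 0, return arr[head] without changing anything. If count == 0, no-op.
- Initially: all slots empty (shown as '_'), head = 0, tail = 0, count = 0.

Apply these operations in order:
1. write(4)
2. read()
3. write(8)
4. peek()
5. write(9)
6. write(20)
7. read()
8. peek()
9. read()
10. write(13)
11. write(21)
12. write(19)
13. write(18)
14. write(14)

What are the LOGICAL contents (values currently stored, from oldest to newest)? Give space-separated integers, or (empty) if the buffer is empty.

After op 1 (write(4)): arr=[4 _ _ _ _] head=0 tail=1 count=1
After op 2 (read()): arr=[4 _ _ _ _] head=1 tail=1 count=0
After op 3 (write(8)): arr=[4 8 _ _ _] head=1 tail=2 count=1
After op 4 (peek()): arr=[4 8 _ _ _] head=1 tail=2 count=1
After op 5 (write(9)): arr=[4 8 9 _ _] head=1 tail=3 count=2
After op 6 (write(20)): arr=[4 8 9 20 _] head=1 tail=4 count=3
After op 7 (read()): arr=[4 8 9 20 _] head=2 tail=4 count=2
After op 8 (peek()): arr=[4 8 9 20 _] head=2 tail=4 count=2
After op 9 (read()): arr=[4 8 9 20 _] head=3 tail=4 count=1
After op 10 (write(13)): arr=[4 8 9 20 13] head=3 tail=0 count=2
After op 11 (write(21)): arr=[21 8 9 20 13] head=3 tail=1 count=3
After op 12 (write(19)): arr=[21 19 9 20 13] head=3 tail=2 count=4
After op 13 (write(18)): arr=[21 19 18 20 13] head=3 tail=3 count=5
After op 14 (write(14)): arr=[21 19 18 14 13] head=4 tail=4 count=5

Answer: 13 21 19 18 14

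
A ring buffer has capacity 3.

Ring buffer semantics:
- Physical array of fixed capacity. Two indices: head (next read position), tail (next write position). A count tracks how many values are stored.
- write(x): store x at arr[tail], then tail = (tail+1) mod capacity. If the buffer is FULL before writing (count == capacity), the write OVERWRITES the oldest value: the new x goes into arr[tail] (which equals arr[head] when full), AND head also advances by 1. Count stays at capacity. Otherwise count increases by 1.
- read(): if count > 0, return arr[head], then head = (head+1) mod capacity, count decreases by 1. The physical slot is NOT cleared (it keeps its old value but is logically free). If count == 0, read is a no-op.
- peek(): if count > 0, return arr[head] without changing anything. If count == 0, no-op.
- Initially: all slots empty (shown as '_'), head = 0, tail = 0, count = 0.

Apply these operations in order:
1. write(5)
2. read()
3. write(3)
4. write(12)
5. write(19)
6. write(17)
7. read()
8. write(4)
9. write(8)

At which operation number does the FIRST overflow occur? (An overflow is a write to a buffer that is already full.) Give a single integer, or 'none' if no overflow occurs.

Answer: 6

Derivation:
After op 1 (write(5)): arr=[5 _ _] head=0 tail=1 count=1
After op 2 (read()): arr=[5 _ _] head=1 tail=1 count=0
After op 3 (write(3)): arr=[5 3 _] head=1 tail=2 count=1
After op 4 (write(12)): arr=[5 3 12] head=1 tail=0 count=2
After op 5 (write(19)): arr=[19 3 12] head=1 tail=1 count=3
After op 6 (write(17)): arr=[19 17 12] head=2 tail=2 count=3
After op 7 (read()): arr=[19 17 12] head=0 tail=2 count=2
After op 8 (write(4)): arr=[19 17 4] head=0 tail=0 count=3
After op 9 (write(8)): arr=[8 17 4] head=1 tail=1 count=3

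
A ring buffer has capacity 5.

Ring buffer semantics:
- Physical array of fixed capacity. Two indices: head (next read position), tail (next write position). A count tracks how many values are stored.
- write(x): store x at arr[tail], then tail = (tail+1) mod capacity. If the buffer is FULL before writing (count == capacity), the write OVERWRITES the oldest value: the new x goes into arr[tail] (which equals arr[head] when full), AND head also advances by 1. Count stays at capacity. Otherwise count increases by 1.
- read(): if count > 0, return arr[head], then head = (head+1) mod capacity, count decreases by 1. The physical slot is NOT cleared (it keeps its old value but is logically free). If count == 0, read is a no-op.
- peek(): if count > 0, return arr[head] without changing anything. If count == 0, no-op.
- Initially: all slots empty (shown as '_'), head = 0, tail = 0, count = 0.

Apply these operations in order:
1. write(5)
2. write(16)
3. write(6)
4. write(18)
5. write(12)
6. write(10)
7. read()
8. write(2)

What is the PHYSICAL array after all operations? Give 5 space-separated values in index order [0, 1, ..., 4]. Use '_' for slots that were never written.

Answer: 10 2 6 18 12

Derivation:
After op 1 (write(5)): arr=[5 _ _ _ _] head=0 tail=1 count=1
After op 2 (write(16)): arr=[5 16 _ _ _] head=0 tail=2 count=2
After op 3 (write(6)): arr=[5 16 6 _ _] head=0 tail=3 count=3
After op 4 (write(18)): arr=[5 16 6 18 _] head=0 tail=4 count=4
After op 5 (write(12)): arr=[5 16 6 18 12] head=0 tail=0 count=5
After op 6 (write(10)): arr=[10 16 6 18 12] head=1 tail=1 count=5
After op 7 (read()): arr=[10 16 6 18 12] head=2 tail=1 count=4
After op 8 (write(2)): arr=[10 2 6 18 12] head=2 tail=2 count=5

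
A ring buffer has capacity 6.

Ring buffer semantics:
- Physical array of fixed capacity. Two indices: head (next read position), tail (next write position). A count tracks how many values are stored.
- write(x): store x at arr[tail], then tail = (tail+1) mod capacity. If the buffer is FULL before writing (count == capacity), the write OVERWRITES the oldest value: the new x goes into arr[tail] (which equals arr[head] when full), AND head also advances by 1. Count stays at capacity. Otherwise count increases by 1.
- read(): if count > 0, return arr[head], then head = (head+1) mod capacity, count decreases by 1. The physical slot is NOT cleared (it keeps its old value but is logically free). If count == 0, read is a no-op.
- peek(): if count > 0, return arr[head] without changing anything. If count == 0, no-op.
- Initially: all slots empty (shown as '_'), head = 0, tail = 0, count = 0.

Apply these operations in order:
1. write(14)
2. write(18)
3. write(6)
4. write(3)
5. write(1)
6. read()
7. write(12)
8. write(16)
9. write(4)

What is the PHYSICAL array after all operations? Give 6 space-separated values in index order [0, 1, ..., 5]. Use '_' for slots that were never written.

After op 1 (write(14)): arr=[14 _ _ _ _ _] head=0 tail=1 count=1
After op 2 (write(18)): arr=[14 18 _ _ _ _] head=0 tail=2 count=2
After op 3 (write(6)): arr=[14 18 6 _ _ _] head=0 tail=3 count=3
After op 4 (write(3)): arr=[14 18 6 3 _ _] head=0 tail=4 count=4
After op 5 (write(1)): arr=[14 18 6 3 1 _] head=0 tail=5 count=5
After op 6 (read()): arr=[14 18 6 3 1 _] head=1 tail=5 count=4
After op 7 (write(12)): arr=[14 18 6 3 1 12] head=1 tail=0 count=5
After op 8 (write(16)): arr=[16 18 6 3 1 12] head=1 tail=1 count=6
After op 9 (write(4)): arr=[16 4 6 3 1 12] head=2 tail=2 count=6

Answer: 16 4 6 3 1 12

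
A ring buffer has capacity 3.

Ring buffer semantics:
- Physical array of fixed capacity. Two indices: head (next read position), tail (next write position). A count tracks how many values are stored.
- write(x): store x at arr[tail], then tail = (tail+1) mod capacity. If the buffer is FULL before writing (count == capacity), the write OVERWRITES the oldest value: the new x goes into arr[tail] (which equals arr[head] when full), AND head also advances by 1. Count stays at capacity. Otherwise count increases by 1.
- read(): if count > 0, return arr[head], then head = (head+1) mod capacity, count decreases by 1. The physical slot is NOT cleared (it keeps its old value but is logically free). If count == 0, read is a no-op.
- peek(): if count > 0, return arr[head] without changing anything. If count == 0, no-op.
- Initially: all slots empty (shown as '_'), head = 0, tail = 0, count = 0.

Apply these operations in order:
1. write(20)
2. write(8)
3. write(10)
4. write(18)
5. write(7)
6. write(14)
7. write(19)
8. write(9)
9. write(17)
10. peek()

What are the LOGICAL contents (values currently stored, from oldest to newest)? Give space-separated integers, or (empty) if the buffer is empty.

Answer: 19 9 17

Derivation:
After op 1 (write(20)): arr=[20 _ _] head=0 tail=1 count=1
After op 2 (write(8)): arr=[20 8 _] head=0 tail=2 count=2
After op 3 (write(10)): arr=[20 8 10] head=0 tail=0 count=3
After op 4 (write(18)): arr=[18 8 10] head=1 tail=1 count=3
After op 5 (write(7)): arr=[18 7 10] head=2 tail=2 count=3
After op 6 (write(14)): arr=[18 7 14] head=0 tail=0 count=3
After op 7 (write(19)): arr=[19 7 14] head=1 tail=1 count=3
After op 8 (write(9)): arr=[19 9 14] head=2 tail=2 count=3
After op 9 (write(17)): arr=[19 9 17] head=0 tail=0 count=3
After op 10 (peek()): arr=[19 9 17] head=0 tail=0 count=3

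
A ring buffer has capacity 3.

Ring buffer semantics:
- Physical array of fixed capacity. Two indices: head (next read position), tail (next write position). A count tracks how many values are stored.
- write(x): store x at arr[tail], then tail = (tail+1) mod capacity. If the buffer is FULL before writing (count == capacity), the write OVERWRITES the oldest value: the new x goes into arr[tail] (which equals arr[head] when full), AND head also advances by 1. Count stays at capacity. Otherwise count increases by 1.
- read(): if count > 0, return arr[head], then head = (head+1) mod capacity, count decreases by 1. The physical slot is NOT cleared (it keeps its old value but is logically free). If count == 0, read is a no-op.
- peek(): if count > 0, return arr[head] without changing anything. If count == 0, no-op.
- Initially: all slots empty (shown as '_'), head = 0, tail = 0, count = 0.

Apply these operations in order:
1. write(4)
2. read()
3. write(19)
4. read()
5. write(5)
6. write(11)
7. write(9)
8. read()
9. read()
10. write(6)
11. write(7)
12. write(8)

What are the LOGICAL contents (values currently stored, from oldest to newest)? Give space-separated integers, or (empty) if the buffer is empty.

After op 1 (write(4)): arr=[4 _ _] head=0 tail=1 count=1
After op 2 (read()): arr=[4 _ _] head=1 tail=1 count=0
After op 3 (write(19)): arr=[4 19 _] head=1 tail=2 count=1
After op 4 (read()): arr=[4 19 _] head=2 tail=2 count=0
After op 5 (write(5)): arr=[4 19 5] head=2 tail=0 count=1
After op 6 (write(11)): arr=[11 19 5] head=2 tail=1 count=2
After op 7 (write(9)): arr=[11 9 5] head=2 tail=2 count=3
After op 8 (read()): arr=[11 9 5] head=0 tail=2 count=2
After op 9 (read()): arr=[11 9 5] head=1 tail=2 count=1
After op 10 (write(6)): arr=[11 9 6] head=1 tail=0 count=2
After op 11 (write(7)): arr=[7 9 6] head=1 tail=1 count=3
After op 12 (write(8)): arr=[7 8 6] head=2 tail=2 count=3

Answer: 6 7 8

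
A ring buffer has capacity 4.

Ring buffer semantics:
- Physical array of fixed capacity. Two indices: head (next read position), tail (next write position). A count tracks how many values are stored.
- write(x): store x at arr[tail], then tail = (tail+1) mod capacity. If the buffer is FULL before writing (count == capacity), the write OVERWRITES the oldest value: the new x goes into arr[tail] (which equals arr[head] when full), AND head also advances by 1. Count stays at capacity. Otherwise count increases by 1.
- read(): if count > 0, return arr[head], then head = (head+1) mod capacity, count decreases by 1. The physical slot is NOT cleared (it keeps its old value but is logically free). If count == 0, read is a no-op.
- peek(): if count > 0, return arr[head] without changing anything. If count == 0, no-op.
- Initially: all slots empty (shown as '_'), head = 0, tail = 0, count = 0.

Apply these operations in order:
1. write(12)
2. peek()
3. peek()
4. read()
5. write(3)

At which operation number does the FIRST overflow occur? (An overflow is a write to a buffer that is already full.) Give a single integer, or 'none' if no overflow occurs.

After op 1 (write(12)): arr=[12 _ _ _] head=0 tail=1 count=1
After op 2 (peek()): arr=[12 _ _ _] head=0 tail=1 count=1
After op 3 (peek()): arr=[12 _ _ _] head=0 tail=1 count=1
After op 4 (read()): arr=[12 _ _ _] head=1 tail=1 count=0
After op 5 (write(3)): arr=[12 3 _ _] head=1 tail=2 count=1

Answer: none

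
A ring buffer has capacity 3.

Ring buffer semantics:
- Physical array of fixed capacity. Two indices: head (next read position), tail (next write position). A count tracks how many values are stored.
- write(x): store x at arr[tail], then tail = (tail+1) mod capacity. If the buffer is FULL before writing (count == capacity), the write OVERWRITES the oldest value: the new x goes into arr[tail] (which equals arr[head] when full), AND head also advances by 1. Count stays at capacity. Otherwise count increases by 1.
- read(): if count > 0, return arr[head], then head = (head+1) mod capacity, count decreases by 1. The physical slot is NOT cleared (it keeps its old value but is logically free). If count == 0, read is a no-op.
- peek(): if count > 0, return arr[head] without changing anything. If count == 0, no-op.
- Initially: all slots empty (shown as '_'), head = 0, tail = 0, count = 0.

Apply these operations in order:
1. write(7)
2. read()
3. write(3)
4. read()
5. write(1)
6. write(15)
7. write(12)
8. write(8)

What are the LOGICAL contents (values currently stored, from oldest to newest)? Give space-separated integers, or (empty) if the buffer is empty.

Answer: 15 12 8

Derivation:
After op 1 (write(7)): arr=[7 _ _] head=0 tail=1 count=1
After op 2 (read()): arr=[7 _ _] head=1 tail=1 count=0
After op 3 (write(3)): arr=[7 3 _] head=1 tail=2 count=1
After op 4 (read()): arr=[7 3 _] head=2 tail=2 count=0
After op 5 (write(1)): arr=[7 3 1] head=2 tail=0 count=1
After op 6 (write(15)): arr=[15 3 1] head=2 tail=1 count=2
After op 7 (write(12)): arr=[15 12 1] head=2 tail=2 count=3
After op 8 (write(8)): arr=[15 12 8] head=0 tail=0 count=3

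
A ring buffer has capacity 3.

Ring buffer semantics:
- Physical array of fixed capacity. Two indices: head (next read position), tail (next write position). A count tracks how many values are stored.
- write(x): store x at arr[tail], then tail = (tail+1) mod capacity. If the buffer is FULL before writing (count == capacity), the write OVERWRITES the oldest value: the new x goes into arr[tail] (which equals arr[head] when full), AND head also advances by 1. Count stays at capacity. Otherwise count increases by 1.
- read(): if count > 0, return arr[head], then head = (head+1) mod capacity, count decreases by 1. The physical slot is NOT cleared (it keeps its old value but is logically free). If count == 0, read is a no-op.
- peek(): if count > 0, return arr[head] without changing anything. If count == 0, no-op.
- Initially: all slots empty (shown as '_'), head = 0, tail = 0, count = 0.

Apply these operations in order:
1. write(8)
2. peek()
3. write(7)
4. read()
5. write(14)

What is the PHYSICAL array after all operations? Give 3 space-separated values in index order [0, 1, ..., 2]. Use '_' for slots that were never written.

After op 1 (write(8)): arr=[8 _ _] head=0 tail=1 count=1
After op 2 (peek()): arr=[8 _ _] head=0 tail=1 count=1
After op 3 (write(7)): arr=[8 7 _] head=0 tail=2 count=2
After op 4 (read()): arr=[8 7 _] head=1 tail=2 count=1
After op 5 (write(14)): arr=[8 7 14] head=1 tail=0 count=2

Answer: 8 7 14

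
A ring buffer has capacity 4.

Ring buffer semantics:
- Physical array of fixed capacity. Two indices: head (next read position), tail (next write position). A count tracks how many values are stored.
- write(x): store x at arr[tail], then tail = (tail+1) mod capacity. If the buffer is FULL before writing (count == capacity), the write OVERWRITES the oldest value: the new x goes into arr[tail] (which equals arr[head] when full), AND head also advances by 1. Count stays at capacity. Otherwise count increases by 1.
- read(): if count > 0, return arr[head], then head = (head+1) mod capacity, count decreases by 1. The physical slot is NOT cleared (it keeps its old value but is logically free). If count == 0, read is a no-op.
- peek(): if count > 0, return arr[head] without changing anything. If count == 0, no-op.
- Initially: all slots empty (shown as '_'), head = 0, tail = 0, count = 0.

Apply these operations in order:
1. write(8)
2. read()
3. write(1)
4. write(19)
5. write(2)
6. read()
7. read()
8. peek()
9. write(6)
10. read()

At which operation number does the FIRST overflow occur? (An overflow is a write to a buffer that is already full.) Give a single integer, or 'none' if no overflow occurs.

After op 1 (write(8)): arr=[8 _ _ _] head=0 tail=1 count=1
After op 2 (read()): arr=[8 _ _ _] head=1 tail=1 count=0
After op 3 (write(1)): arr=[8 1 _ _] head=1 tail=2 count=1
After op 4 (write(19)): arr=[8 1 19 _] head=1 tail=3 count=2
After op 5 (write(2)): arr=[8 1 19 2] head=1 tail=0 count=3
After op 6 (read()): arr=[8 1 19 2] head=2 tail=0 count=2
After op 7 (read()): arr=[8 1 19 2] head=3 tail=0 count=1
After op 8 (peek()): arr=[8 1 19 2] head=3 tail=0 count=1
After op 9 (write(6)): arr=[6 1 19 2] head=3 tail=1 count=2
After op 10 (read()): arr=[6 1 19 2] head=0 tail=1 count=1

Answer: none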